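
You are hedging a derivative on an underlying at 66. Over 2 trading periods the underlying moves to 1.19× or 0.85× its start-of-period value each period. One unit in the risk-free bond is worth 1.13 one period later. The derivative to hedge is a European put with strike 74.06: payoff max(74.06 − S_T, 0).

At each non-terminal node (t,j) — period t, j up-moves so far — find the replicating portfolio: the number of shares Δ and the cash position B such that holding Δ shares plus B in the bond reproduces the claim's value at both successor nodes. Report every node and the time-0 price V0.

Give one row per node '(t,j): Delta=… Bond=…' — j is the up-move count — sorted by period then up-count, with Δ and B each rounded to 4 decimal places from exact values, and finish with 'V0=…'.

No-arbitrage ⇒ martingale measure with p* = (R−d)/(u−d) = 0.8235.
Terminal payoffs: V(2,0)=26.3750, V(2,1)=7.3010, V(2,2)=0.0000
  t=1,j=0: stock 56.1000 → up 66.7590 (V=7.3010), down 47.6850 (V=26.3750). Price 9.4398; hedge Δ=-1.0000, bond B=65.5398.
  t=1,j=1: stock 78.5400 → up 93.4626 (V=0.0000), down 66.7590 (V=7.3010). Price 1.1402; hedge Δ=-0.2734, bond B=22.6137.
  t=0,j=0: stock 66.0000 → up 78.5400 (V=1.1402), down 56.1000 (V=9.4398). Price 2.3052; hedge Δ=-0.3699, bond B=26.7159.
Self-financing check: at every node Δ·S+B equals the discounted successor values.

(0,0): Delta=-0.3699 Bond=26.7159
(1,0): Delta=-1.0000 Bond=65.5398
(1,1): Delta=-0.2734 Bond=22.6137
V0=2.3052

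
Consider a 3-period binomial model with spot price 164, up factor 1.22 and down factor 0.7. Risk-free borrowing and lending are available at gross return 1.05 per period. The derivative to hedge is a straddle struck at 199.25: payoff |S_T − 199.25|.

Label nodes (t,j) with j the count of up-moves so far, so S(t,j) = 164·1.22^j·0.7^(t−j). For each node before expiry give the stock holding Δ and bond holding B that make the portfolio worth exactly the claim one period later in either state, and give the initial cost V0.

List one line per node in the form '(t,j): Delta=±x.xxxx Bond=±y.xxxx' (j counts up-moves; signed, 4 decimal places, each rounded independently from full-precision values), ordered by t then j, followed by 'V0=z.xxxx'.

The replicating-portfolio and risk-neutral prices coincide; use p* = (1.05−0.7)/(1.22−0.7) = 0.6731 for the latter.
Terminal values V(3,·): V(3,0)=142.9980, V(3,1)=101.2108, V(3,2)=28.3817, V(3,3)=98.5491
Node (2,0) S=80.3600: V=(p*·101.2108+(1−p*)·142.9980)/1.05=109.4019; Δ=(101.2108−142.9980)/(98.0392−56.2520)=-1.0000; B=V−Δ·S=189.7619
Node (2,1) S=140.0560: V=(p*·28.3817+(1−p*)·101.2108)/1.05=49.7059; Δ=(28.3817−101.2108)/(170.8683−98.0392)=-1.0000; B=V−Δ·S=189.7619
Node (2,2) S=244.0976: V=(p*·98.5491+(1−p*)·28.3817)/1.05=72.0093; Δ=(98.5491−28.3817)/(297.7991−170.8683)=0.5528; B=V−Δ·S=-62.9280
Node (1,0) S=114.8000: V=(p*·49.7059+(1−p*)·109.4019)/1.05=65.9256; Δ=(49.7059−109.4019)/(140.0560−80.3600)=-1.0000; B=V−Δ·S=180.7256
Node (1,1) S=200.0800: V=(p*·72.0093+(1−p*)·49.7059)/1.05=61.6360; Δ=(72.0093−49.7059)/(244.0976−140.0560)=0.2144; B=V−Δ·S=18.7449
Node (0,0) S=164.0000: V=(p*·61.6360+(1−p*)·65.9256)/1.05=60.0365; Δ=(61.6360−65.9256)/(200.0800−114.8000)=-0.0503; B=V−Δ·S=68.2858
The time-0 hedge costs 60.0365, which is the no-arbitrage price.

(0,0): Delta=-0.0503 Bond=68.2858
(1,0): Delta=-1.0000 Bond=180.7256
(1,1): Delta=0.2144 Bond=18.7449
(2,0): Delta=-1.0000 Bond=189.7619
(2,1): Delta=-1.0000 Bond=189.7619
(2,2): Delta=0.5528 Bond=-62.9280
V0=60.0365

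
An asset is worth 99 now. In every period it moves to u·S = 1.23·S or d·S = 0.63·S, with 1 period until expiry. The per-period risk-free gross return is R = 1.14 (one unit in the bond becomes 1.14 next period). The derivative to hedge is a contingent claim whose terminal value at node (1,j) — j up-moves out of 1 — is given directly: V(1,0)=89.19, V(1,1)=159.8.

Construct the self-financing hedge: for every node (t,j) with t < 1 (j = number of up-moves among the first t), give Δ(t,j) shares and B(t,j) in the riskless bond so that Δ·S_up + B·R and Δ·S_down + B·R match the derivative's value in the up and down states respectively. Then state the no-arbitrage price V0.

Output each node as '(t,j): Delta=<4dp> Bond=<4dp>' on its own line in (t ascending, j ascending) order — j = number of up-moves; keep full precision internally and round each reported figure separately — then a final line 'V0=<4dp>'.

(0,0): Delta=1.1887 Bond=13.2013
V0=130.8846

Since d<R<u, set p* = (R−d)/(u−d) = 0.8500; price each node as the discounted p*-expectation of its children.
Terminal values V(1,·): V(1,0)=89.1900, V(1,1)=159.8000
  t=0,j=0: stock 99.0000 → up 121.7700 (V=159.8000), down 62.3700 (V=89.1900). Price 130.8846; hedge Δ=1.1887, bond B=13.2013.
Self-financing check: at every node Δ·S+B equals the discounted successor values.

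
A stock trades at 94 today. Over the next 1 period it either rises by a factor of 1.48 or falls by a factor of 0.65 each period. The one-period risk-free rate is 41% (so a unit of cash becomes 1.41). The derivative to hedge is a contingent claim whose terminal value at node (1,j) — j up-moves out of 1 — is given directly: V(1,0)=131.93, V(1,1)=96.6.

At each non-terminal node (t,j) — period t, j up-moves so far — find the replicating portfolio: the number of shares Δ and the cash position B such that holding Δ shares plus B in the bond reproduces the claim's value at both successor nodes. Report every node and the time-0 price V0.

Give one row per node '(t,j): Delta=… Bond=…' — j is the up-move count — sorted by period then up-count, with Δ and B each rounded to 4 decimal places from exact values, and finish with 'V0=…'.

Risk-neutral probability p* = (R−d)/(u−d) = (1.41−0.65)/(1.48−0.65) = 0.9157.
Payoff layer (t=1): V(1,0)=131.9300, V(1,1)=96.6000
Node (0,0) S=94.0000: V=(p*·96.6000+(1−p*)·131.9300)/1.41=70.6239; Δ=(96.6000−131.9300)/(139.1200−61.1000)=-0.4528; B=V−Δ·S=113.1901
Each (Δ,B) replicates both successor values, so the strategy is self-financing and V0 is arbitrage-free.

(0,0): Delta=-0.4528 Bond=113.1901
V0=70.6239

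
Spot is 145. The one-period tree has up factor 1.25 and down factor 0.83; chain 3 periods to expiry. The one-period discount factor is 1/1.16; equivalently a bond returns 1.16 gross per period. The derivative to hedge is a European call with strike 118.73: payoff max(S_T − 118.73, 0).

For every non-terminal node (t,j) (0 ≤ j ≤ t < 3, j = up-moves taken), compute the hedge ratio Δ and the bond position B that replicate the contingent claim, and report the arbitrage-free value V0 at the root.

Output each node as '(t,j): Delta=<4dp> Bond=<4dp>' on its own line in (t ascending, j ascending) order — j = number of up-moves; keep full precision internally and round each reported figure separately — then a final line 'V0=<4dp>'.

Since d<R<u, set p* = (R−d)/(u−d) = 0.7857; price each node as the discounted p*-expectation of its children.
At expiry t=3: V(3,0)=0.0000, V(3,1)=6.1331, V(3,2)=69.3169, V(3,3)=164.4731
Node (2,0) S=99.8905: V=(p*·6.1331+(1−p*)·0.0000)/1.16=4.1542; Δ=(6.1331−0.0000)/(124.8631−82.9091)=0.1462; B=V−Δ·S=-10.4485
Node (2,1) S=150.4375: V=(p*·69.3169+(1−p*)·6.1331)/1.16=48.0841; Δ=(69.3169−6.1331)/(188.0469−124.8631)=1.0000; B=V−Δ·S=-102.3534
Node (2,2) S=226.5625: V=(p*·164.4731+(1−p*)·69.3169)/1.16=124.2091; Δ=(164.4731−69.3169)/(283.2031−188.0469)=1.0000; B=V−Δ·S=-102.3534
Node (1,0) S=120.3500: V=(p*·48.0841+(1−p*)·4.1542)/1.16=33.3367; Δ=(48.0841−4.1542)/(150.4375−99.8905)=0.8691; B=V−Δ·S=-71.2582
Node (1,1) S=181.2500: V=(p*·124.2091+(1−p*)·48.0841)/1.16=93.0143; Δ=(124.2091−48.0841)/(226.5625−150.4375)=1.0000; B=V−Δ·S=-88.2357
Node (0,0) S=145.0000: V=(p*·93.0143+(1−p*)·33.3367)/1.16=69.1605; Δ=(93.0143−33.3367)/(181.2500−120.3500)=0.9799; B=V−Δ·S=-72.9290
Self-financing check: at every node Δ·S+B equals the discounted successor values.

(0,0): Delta=0.9799 Bond=-72.9290
(1,0): Delta=0.8691 Bond=-71.2582
(1,1): Delta=1.0000 Bond=-88.2357
(2,0): Delta=0.1462 Bond=-10.4485
(2,1): Delta=1.0000 Bond=-102.3534
(2,2): Delta=1.0000 Bond=-102.3534
V0=69.1605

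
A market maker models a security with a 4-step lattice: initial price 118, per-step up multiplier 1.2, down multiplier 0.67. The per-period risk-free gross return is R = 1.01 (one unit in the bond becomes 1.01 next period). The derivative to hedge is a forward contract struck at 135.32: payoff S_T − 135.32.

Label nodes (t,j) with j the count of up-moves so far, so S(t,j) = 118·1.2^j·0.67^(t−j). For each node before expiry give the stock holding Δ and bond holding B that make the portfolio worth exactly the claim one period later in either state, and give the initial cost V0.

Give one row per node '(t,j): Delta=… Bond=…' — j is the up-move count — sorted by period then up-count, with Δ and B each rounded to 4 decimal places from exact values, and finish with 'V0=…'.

(0,0): Delta=1.0000 Bond=-130.0399
(1,0): Delta=1.0000 Bond=-131.3403
(1,1): Delta=1.0000 Bond=-131.3403
(2,0): Delta=1.0000 Bond=-132.6537
(2,1): Delta=1.0000 Bond=-132.6537
(2,2): Delta=1.0000 Bond=-132.6537
(3,0): Delta=1.0000 Bond=-133.9802
(3,1): Delta=1.0000 Bond=-133.9802
(3,2): Delta=1.0000 Bond=-133.9802
(3,3): Delta=1.0000 Bond=-133.9802
V0=-12.0399

Risk-neutral probability p* = (R−d)/(u−d) = (1.01−0.67)/(1.2−0.67) = 0.6415.
At expiry t=4: V(4,0)=-111.5417, V(4,1)=-92.7320, V(4,2)=-59.0429, V(4,3)=1.2957, V(4,4)=109.3648
Node (3,0) S=35.4900: V=(p*·-92.7320+(1−p*)·-111.5417)/1.01=-98.4902; Δ=(-92.7320−-111.5417)/(42.5880−23.7783)=1.0000; B=V−Δ·S=-133.9802
Node (3,1) S=63.5642: V=(p*·-59.0429+(1−p*)·-92.7320)/1.01=-70.4160; Δ=(-59.0429−-92.7320)/(76.2771−42.5880)=1.0000; B=V−Δ·S=-133.9802
Node (3,2) S=113.8464: V=(p*·1.2957+(1−p*)·-59.0429)/1.01=-20.1338; Δ=(1.2957−-59.0429)/(136.6157−76.2771)=1.0000; B=V−Δ·S=-133.9802
Node (3,3) S=203.9040: V=(p*·109.3648+(1−p*)·1.2957)/1.01=69.9238; Δ=(109.3648−1.2957)/(244.6848−136.6157)=1.0000; B=V−Δ·S=-133.9802
Node (2,0) S=52.9702: V=(p*·-70.4160+(1−p*)·-98.4902)/1.01=-79.6835; Δ=(-70.4160−-98.4902)/(63.5642−35.4900)=1.0000; B=V−Δ·S=-132.6537
Node (2,1) S=94.8720: V=(p*·-20.1338+(1−p*)·-70.4160)/1.01=-37.7817; Δ=(-20.1338−-70.4160)/(113.8464−63.5642)=1.0000; B=V−Δ·S=-132.6537
Node (2,2) S=169.9200: V=(p*·69.9238+(1−p*)·-20.1338)/1.01=37.2663; Δ=(69.9238−-20.1338)/(203.9040−113.8464)=1.0000; B=V−Δ·S=-132.6537
Node (1,0) S=79.0600: V=(p*·-37.7817+(1−p*)·-79.6835)/1.01=-52.2803; Δ=(-37.7817−-79.6835)/(94.8720−52.9702)=1.0000; B=V−Δ·S=-131.3403
Node (1,1) S=141.6000: V=(p*·37.2663+(1−p*)·-37.7817)/1.01=10.2597; Δ=(37.2663−-37.7817)/(169.9200−94.8720)=1.0000; B=V−Δ·S=-131.3403
Node (0,0) S=118.0000: V=(p*·10.2597+(1−p*)·-52.2803)/1.01=-12.0399; Δ=(10.2597−-52.2803)/(141.6000−79.0600)=1.0000; B=V−Δ·S=-130.0399
Self-financing check: at every node Δ·S+B equals the discounted successor values.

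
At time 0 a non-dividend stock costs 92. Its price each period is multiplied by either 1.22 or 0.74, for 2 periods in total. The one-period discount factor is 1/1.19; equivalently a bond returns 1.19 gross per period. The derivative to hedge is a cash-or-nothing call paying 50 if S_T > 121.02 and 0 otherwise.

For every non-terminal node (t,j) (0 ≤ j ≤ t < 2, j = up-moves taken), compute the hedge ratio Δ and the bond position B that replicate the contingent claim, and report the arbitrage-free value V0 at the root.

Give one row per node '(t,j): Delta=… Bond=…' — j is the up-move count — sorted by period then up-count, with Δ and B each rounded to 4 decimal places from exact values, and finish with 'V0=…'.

No-arbitrage ⇒ martingale measure with p* = (R−d)/(u−d) = 0.9375.
At expiry t=2: V(2,0)=0.0000, V(2,1)=0.0000, V(2,2)=50.0000
(1,0): S=68.0800. Δ = (V_up−V_dn)/(S_up−S_dn) = (0.0000−0.0000)/(83.0576−50.3792) = 0.0000. V = [p*·0.0000 + (1−p*)·0.0000]/1.19 = 0.0000. B = V − Δ·S = 0.0000.
(1,1): S=112.2400. Δ = (V_up−V_dn)/(S_up−S_dn) = (50.0000−0.0000)/(136.9328−83.0576) = 0.9281. V = [p*·50.0000 + (1−p*)·0.0000]/1.19 = 39.3908. B = V − Δ·S = -64.7759.
(0,0): S=92.0000. Δ = (V_up−V_dn)/(S_up−S_dn) = (39.3908−0.0000)/(112.2400−68.0800) = 0.8920. V = [p*·39.3908 + (1−p*)·0.0000]/1.19 = 31.0326. B = V − Δ·S = -51.0314.
Self-financing check: at every node Δ·S+B equals the discounted successor values.

(0,0): Delta=0.8920 Bond=-51.0314
(1,0): Delta=0.0000 Bond=0.0000
(1,1): Delta=0.9281 Bond=-64.7759
V0=31.0326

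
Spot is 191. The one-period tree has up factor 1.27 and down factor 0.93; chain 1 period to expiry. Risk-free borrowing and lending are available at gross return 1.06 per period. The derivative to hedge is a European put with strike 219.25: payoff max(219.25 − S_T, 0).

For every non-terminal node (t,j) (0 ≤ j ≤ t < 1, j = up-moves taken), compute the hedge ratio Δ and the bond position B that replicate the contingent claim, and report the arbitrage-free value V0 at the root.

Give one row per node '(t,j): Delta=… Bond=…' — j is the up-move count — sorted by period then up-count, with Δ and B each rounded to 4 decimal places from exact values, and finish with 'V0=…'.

(0,0): Delta=-0.6409 Bond=146.6632
V0=24.2514

The replicating-portfolio and risk-neutral prices coincide; use p* = (1.06−0.93)/(1.27−0.93) = 0.3824 for the latter.
Terminal payoffs: V(1,0)=41.6200, V(1,1)=0.0000
(0,0): S=191.0000. Δ = (V_up−V_dn)/(S_up−S_dn) = (0.0000−41.6200)/(242.5700−177.6300) = -0.6409. V = [p*·0.0000 + (1−p*)·41.6200]/1.06 = 24.2514. B = V − Δ·S = 146.6632.
The time-0 hedge costs 24.2514, which is the no-arbitrage price.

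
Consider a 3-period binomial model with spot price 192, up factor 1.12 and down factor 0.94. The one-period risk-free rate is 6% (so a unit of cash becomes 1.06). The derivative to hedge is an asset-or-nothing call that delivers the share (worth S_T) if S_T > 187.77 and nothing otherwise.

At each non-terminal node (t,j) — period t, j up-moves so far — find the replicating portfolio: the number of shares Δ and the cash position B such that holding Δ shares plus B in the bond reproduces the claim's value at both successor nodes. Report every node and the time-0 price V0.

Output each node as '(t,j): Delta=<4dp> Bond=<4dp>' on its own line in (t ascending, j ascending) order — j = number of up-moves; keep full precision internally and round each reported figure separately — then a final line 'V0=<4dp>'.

(0,0): Delta=1.4563 Bond=-92.5700
(1,0): Delta=2.5437 Bond=-294.3726
(1,1): Delta=1.0000 Bond=0.0000
(2,0): Delta=6.2222 Bond=-936.1047
(2,1): Delta=1.0000 Bond=0.0000
(2,2): Delta=1.0000 Bond=0.0000
V0=187.0409

Since d<R<u, set p* = (R−d)/(u−d) = 0.6667; price each node as the discounted p*-expectation of its children.
At expiry t=3: V(3,0)=0.0000, V(3,1)=190.0093, V(3,2)=226.3941, V(3,3)=269.7462
(2,0): S=169.6512. Δ = (V_up−V_dn)/(S_up−S_dn) = (190.0093−0.0000)/(190.0093−159.4721) = 6.2222. V = [p*·190.0093 + (1−p*)·0.0000]/1.06 = 119.5027. B = V − Δ·S = -936.1047.
(2,1): S=202.1376. Δ = (V_up−V_dn)/(S_up−S_dn) = (226.3941−190.0093)/(226.3941−190.0093) = 1.0000. V = [p*·226.3941 + (1−p*)·190.0093]/1.06 = 202.1376. B = V − Δ·S = 0.0000.
(2,2): S=240.8448. Δ = (V_up−V_dn)/(S_up−S_dn) = (269.7462−226.3941)/(269.7462−226.3941) = 1.0000. V = [p*·269.7462 + (1−p*)·226.3941]/1.06 = 240.8448. B = V − Δ·S = 0.0000.
(1,0): S=180.4800. Δ = (V_up−V_dn)/(S_up−S_dn) = (202.1376−119.5027)/(202.1376−169.6512) = 2.5437. V = [p*·202.1376 + (1−p*)·119.5027]/1.06 = 164.7100. B = V − Δ·S = -294.3726.
(1,1): S=215.0400. Δ = (V_up−V_dn)/(S_up−S_dn) = (240.8448−202.1376)/(240.8448−202.1376) = 1.0000. V = [p*·240.8448 + (1−p*)·202.1376]/1.06 = 215.0400. B = V − Δ·S = 0.0000.
(0,0): S=192.0000. Δ = (V_up−V_dn)/(S_up−S_dn) = (215.0400−164.7100)/(215.0400−180.4800) = 1.4563. V = [p*·215.0400 + (1−p*)·164.7100]/1.06 = 187.0409. B = V − Δ·S = -92.5700.
Check: Δ(0,0)·S0 + B(0,0) = 187.0409 = V0.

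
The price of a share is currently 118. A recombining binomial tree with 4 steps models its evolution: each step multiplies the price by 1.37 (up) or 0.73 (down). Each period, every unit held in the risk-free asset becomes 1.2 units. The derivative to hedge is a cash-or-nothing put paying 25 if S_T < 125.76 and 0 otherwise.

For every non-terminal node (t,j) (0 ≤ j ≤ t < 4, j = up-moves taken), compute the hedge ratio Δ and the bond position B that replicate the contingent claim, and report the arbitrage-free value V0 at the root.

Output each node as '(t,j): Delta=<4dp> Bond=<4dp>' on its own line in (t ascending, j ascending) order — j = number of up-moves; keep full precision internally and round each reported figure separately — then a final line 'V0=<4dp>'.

(0,0): Delta=-0.0823 Bond=13.1913
(1,0): Delta=-0.1698 Bond=23.3673
(1,1): Delta=-0.0655 Bond=13.1032
(2,0): Delta=0.0000 Bond=17.3611
(2,1): Delta=-0.2026 Bond=31.9036
(2,2): Delta=-0.0390 Bond=9.8716
(3,0): Delta=0.0000 Bond=20.8333
(3,1): Delta=0.0000 Bond=20.8333
(3,2): Delta=-0.2416 Bond=44.5964
(3,3): Delta=0.0000 Bond=0.0000
V0=3.4763

Risk-neutral probability p* = (R−d)/(u−d) = (1.2−0.73)/(1.37−0.73) = 0.7344.
Payoff layer (t=4): V(4,0)=25.0000, V(4,1)=25.0000, V(4,2)=25.0000, V(4,3)=0.0000, V(4,4)=0.0000
Node (3,0) S=45.9040: V=(p*·25.0000+(1−p*)·25.0000)/1.2=20.8333; Δ=(25.0000−25.0000)/(62.8885−33.5099)=0.0000; B=V−Δ·S=20.8333
Node (3,1) S=86.1486: V=(p*·25.0000+(1−p*)·25.0000)/1.2=20.8333; Δ=(25.0000−25.0000)/(118.0236−62.8885)=0.0000; B=V−Δ·S=20.8333
Node (3,2) S=161.6762: V=(p*·0.0000+(1−p*)·25.0000)/1.2=5.5339; Δ=(0.0000−25.0000)/(221.4963−118.0236)=-0.2416; B=V−Δ·S=44.5964
Node (3,3) S=303.4197: V=(p*·0.0000+(1−p*)·0.0000)/1.2=0.0000; Δ=(0.0000−0.0000)/(415.6849−221.4963)=0.0000; B=V−Δ·S=0.0000
Node (2,0) S=62.8822: V=(p*·20.8333+(1−p*)·20.8333)/1.2=17.3611; Δ=(20.8333−20.8333)/(86.1486−45.9040)=0.0000; B=V−Δ·S=17.3611
Node (2,1) S=118.0118: V=(p*·5.5339+(1−p*)·20.8333)/1.2=7.9981; Δ=(5.5339−20.8333)/(161.6762−86.1486)=-0.2026; B=V−Δ·S=31.9036
Node (2,2) S=221.4742: V=(p*·0.0000+(1−p*)·5.5339)/1.2=1.2249; Δ=(0.0000−5.5339)/(303.4197−161.6762)=-0.0390; B=V−Δ·S=9.8716
Node (1,0) S=86.1400: V=(p*·7.9981+(1−p*)·17.3611)/1.2=8.7377; Δ=(7.9981−17.3611)/(118.0118−62.8822)=-0.1698; B=V−Δ·S=23.3673
Node (1,1) S=161.6600: V=(p*·1.2249+(1−p*)·7.9981)/1.2=2.5201; Δ=(1.2249−7.9981)/(221.4742−118.0118)=-0.0655; B=V−Δ·S=13.1032
Node (0,0) S=118.0000: V=(p*·2.5201+(1−p*)·8.7377)/1.2=3.4763; Δ=(2.5201−8.7377)/(161.6600−86.1400)=-0.0823; B=V−Δ·S=13.1913
Self-financing check: at every node Δ·S+B equals the discounted successor values.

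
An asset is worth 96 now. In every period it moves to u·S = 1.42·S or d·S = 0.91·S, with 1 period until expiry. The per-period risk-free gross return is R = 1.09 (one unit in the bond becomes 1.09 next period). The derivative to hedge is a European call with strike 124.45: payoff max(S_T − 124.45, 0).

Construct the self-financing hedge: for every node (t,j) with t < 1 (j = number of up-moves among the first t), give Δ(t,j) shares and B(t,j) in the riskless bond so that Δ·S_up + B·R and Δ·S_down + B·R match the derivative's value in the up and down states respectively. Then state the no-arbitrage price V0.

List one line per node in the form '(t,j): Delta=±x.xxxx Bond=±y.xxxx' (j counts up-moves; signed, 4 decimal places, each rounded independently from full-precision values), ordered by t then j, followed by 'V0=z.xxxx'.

No-arbitrage ⇒ martingale measure with p* = (R−d)/(u−d) = 0.3529.
Terminal values V(1,·): V(1,0)=0.0000, V(1,1)=11.8700
  t=0,j=0: stock 96.0000 → up 136.3200 (V=11.8700), down 87.3600 (V=0.0000). Price 3.8435; hedge Δ=0.2424, bond B=-19.4310.
Root portfolio cost Δ·96+B reproduces V0=3.8435.

(0,0): Delta=0.2424 Bond=-19.4310
V0=3.8435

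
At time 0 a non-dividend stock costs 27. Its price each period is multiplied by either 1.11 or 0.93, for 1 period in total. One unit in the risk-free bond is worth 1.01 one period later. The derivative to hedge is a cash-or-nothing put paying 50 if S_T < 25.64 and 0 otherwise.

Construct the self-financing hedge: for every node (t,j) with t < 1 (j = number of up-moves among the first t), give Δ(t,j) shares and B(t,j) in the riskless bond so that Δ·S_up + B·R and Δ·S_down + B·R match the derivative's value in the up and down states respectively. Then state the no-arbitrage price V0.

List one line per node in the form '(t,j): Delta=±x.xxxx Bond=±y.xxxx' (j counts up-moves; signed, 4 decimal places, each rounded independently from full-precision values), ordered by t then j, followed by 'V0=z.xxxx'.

Since d<R<u, set p* = (R−d)/(u−d) = 0.4444; price each node as the discounted p*-expectation of its children.
Terminal payoffs: V(1,0)=50.0000, V(1,1)=0.0000
Node (0,0) S=27.0000: V=(p*·0.0000+(1−p*)·50.0000)/1.01=27.5028; Δ=(0.0000−50.0000)/(29.9700−25.1100)=-10.2881; B=V−Δ·S=305.2805
Root portfolio cost Δ·27+B reproduces V0=27.5028.

(0,0): Delta=-10.2881 Bond=305.2805
V0=27.5028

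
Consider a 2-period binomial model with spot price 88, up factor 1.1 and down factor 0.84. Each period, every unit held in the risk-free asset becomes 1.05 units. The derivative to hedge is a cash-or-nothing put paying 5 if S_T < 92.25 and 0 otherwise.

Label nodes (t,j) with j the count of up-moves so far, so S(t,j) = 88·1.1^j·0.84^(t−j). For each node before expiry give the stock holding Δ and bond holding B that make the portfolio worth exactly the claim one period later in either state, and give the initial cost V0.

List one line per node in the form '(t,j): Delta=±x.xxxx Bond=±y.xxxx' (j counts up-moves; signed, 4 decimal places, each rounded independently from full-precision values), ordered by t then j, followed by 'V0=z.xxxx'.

Under the risk-neutral measure, an up-move has probability p* = (R−d)/(u−d) = 0.8077 and values discount at R = 1.05.
Payoff layer (t=2): V(2,0)=5.0000, V(2,1)=5.0000, V(2,2)=0.0000
(1,0): S=73.9200. Δ = (V_up−V_dn)/(S_up−S_dn) = (5.0000−5.0000)/(81.3120−62.0928) = 0.0000. V = [p*·5.0000 + (1−p*)·5.0000]/1.05 = 4.7619. B = V − Δ·S = 4.7619.
(1,1): S=96.8000. Δ = (V_up−V_dn)/(S_up−S_dn) = (0.0000−5.0000)/(106.4800−81.3120) = -0.1987. V = [p*·0.0000 + (1−p*)·5.0000]/1.05 = 0.9158. B = V − Δ·S = 20.1465.
(0,0): S=88.0000. Δ = (V_up−V_dn)/(S_up−S_dn) = (0.9158−4.7619)/(96.8000−73.9200) = -0.1681. V = [p*·0.9158 + (1−p*)·4.7619]/1.05 = 1.5766. B = V − Δ·S = 16.3695.
Root portfolio cost Δ·88+B reproduces V0=1.5766.

(0,0): Delta=-0.1681 Bond=16.3695
(1,0): Delta=0.0000 Bond=4.7619
(1,1): Delta=-0.1987 Bond=20.1465
V0=1.5766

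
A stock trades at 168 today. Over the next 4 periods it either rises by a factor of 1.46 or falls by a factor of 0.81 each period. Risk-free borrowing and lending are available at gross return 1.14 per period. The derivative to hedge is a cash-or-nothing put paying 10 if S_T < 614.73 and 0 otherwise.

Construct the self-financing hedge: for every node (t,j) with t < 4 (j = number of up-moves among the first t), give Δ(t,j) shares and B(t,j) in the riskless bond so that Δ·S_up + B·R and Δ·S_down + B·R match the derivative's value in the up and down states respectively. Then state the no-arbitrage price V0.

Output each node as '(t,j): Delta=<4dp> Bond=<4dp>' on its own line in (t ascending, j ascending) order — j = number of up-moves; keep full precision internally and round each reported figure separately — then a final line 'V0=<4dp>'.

(0,0): Delta=-0.0081 Bond=6.8863
(1,0): Delta=0.0000 Bond=6.7497
(1,1): Delta=-0.0124 Bond=8.9177
(2,0): Delta=0.0000 Bond=7.6947
(2,1): Delta=0.0000 Bond=7.6947
(2,2): Delta=-0.0191 Bond=12.5628
(3,0): Delta=0.0000 Bond=8.7719
(3,1): Delta=0.0000 Bond=8.7719
(3,2): Delta=0.0000 Bond=8.7719
(3,3): Delta=-0.0294 Bond=19.7031
V0=5.5274

Under the risk-neutral measure, an up-move has probability p* = (R−d)/(u−d) = 0.5077 and values discount at R = 1.14.
Payoff layer (t=4): V(4,0)=10.0000, V(4,1)=10.0000, V(4,2)=10.0000, V(4,3)=10.0000, V(4,4)=0.0000
Node (3,0) S=89.2821: V=(p*·10.0000+(1−p*)·10.0000)/1.14=8.7719; Δ=(10.0000−10.0000)/(130.3518−72.3185)=0.0000; B=V−Δ·S=8.7719
Node (3,1) S=160.9282: V=(p*·10.0000+(1−p*)·10.0000)/1.14=8.7719; Δ=(10.0000−10.0000)/(234.9552−130.3518)=0.0000; B=V−Δ·S=8.7719
Node (3,2) S=290.0681: V=(p*·10.0000+(1−p*)·10.0000)/1.14=8.7719; Δ=(10.0000−10.0000)/(423.4995−234.9552)=0.0000; B=V−Δ·S=8.7719
Node (3,3) S=522.8388: V=(p*·0.0000+(1−p*)·10.0000)/1.14=4.3185; Δ=(0.0000−10.0000)/(763.3447−423.4995)=-0.0294; B=V−Δ·S=19.7031
Node (2,0) S=110.2248: V=(p*·8.7719+(1−p*)·8.7719)/1.14=7.6947; Δ=(8.7719−8.7719)/(160.9282−89.2821)=0.0000; B=V−Δ·S=7.6947
Node (2,1) S=198.6768: V=(p*·8.7719+(1−p*)·8.7719)/1.14=7.6947; Δ=(8.7719−8.7719)/(290.0681−160.9282)=0.0000; B=V−Δ·S=7.6947
Node (2,2) S=358.1088: V=(p*·4.3185+(1−p*)·8.7719)/1.14=5.7114; Δ=(4.3185−8.7719)/(522.8388−290.0681)=-0.0191; B=V−Δ·S=12.5628
Node (1,0) S=136.0800: V=(p*·7.6947+(1−p*)·7.6947)/1.14=6.7497; Δ=(7.6947−7.6947)/(198.6768−110.2248)=0.0000; B=V−Δ·S=6.7497
Node (1,1) S=245.2800: V=(p*·5.7114+(1−p*)·7.6947)/1.14=5.8665; Δ=(5.7114−7.6947)/(358.1088−198.6768)=-0.0124; B=V−Δ·S=8.9177
Node (0,0) S=168.0000: V=(p*·5.8665+(1−p*)·6.7497)/1.14=5.5274; Δ=(5.8665−6.7497)/(245.2800−136.0800)=-0.0081; B=V−Δ·S=6.8863
Self-financing check: at every node Δ·S+B equals the discounted successor values.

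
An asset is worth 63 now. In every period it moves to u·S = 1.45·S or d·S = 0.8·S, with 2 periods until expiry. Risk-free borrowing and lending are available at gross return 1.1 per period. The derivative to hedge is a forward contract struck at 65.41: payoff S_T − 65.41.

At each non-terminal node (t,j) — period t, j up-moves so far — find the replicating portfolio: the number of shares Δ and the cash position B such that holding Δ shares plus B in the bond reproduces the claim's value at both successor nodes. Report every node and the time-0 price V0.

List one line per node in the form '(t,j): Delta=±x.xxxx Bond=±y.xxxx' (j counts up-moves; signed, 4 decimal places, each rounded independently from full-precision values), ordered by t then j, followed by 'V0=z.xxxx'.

Risk-neutral probability p* = (R−d)/(u−d) = (1.1−0.8)/(1.45−0.8) = 0.4615.
Terminal values V(2,·): V(2,0)=-25.0900, V(2,1)=7.6700, V(2,2)=67.0475
  t=1,j=0: stock 50.4000 → up 73.0800 (V=7.6700), down 40.3200 (V=-25.0900). Price -9.0636; hedge Δ=1.0000, bond B=-59.4636.
  t=1,j=1: stock 91.3500 → up 132.4575 (V=67.0475), down 73.0800 (V=7.6700). Price 31.8864; hedge Δ=1.0000, bond B=-59.4636.
  t=0,j=0: stock 63.0000 → up 91.3500 (V=31.8864), down 50.4000 (V=-9.0636). Price 8.9421; hedge Δ=1.0000, bond B=-54.0579.
Root portfolio cost Δ·63+B reproduces V0=8.9421.

(0,0): Delta=1.0000 Bond=-54.0579
(1,0): Delta=1.0000 Bond=-59.4636
(1,1): Delta=1.0000 Bond=-59.4636
V0=8.9421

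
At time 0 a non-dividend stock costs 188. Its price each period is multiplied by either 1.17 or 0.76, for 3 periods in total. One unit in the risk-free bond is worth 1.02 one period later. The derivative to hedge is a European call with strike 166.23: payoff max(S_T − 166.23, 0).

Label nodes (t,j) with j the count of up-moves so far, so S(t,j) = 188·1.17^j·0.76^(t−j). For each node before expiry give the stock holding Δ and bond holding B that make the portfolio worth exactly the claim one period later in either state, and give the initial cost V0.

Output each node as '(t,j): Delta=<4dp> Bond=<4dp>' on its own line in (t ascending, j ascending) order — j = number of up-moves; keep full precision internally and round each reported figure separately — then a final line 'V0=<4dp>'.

Since d<R<u, set p* = (R−d)/(u−d) = 0.6341; price each node as the discounted p*-expectation of its children.
Terminal values V(3,·): V(3,0)=0.0000, V(3,1)=0.0000, V(3,2)=29.3584, V(3,3)=134.8732
  t=2,j=0: stock 108.5888 → up 127.0489 (V=0.0000), down 82.5275 (V=0.0000). Price 0.0000; hedge Δ=0.0000, bond B=0.0000.
  t=2,j=1: stock 167.1696 → up 195.5884 (V=29.3584), down 127.0489 (V=0.0000). Price 18.2525; hedge Δ=0.4283, bond B=-53.3534.
  t=2,j=2: stock 257.3532 → up 301.1032 (V=134.8732), down 195.5884 (V=29.3584). Price 94.3826; hedge Δ=1.0000, bond B=-162.9706.
  t=1,j=0: stock 142.8800 → up 167.1696 (V=18.2525), down 108.5888 (V=0.0000). Price 11.3478; hedge Δ=0.3116, bond B=-33.1705.
  t=1,j=1: stock 219.9600 → up 257.3532 (V=94.3826), down 167.1696 (V=18.2525). Price 65.2256; hedge Δ=0.8442, bond B=-120.4576.
  t=0,j=0: stock 188.0000 → up 219.9600 (V=65.2256), down 142.8800 (V=11.3478). Price 44.6218; hedge Δ=0.6990, bond B=-86.7875.
Self-financing check: at every node Δ·S+B equals the discounted successor values.

(0,0): Delta=0.6990 Bond=-86.7875
(1,0): Delta=0.3116 Bond=-33.1705
(1,1): Delta=0.8442 Bond=-120.4576
(2,0): Delta=0.0000 Bond=0.0000
(2,1): Delta=0.4283 Bond=-53.3534
(2,2): Delta=1.0000 Bond=-162.9706
V0=44.6218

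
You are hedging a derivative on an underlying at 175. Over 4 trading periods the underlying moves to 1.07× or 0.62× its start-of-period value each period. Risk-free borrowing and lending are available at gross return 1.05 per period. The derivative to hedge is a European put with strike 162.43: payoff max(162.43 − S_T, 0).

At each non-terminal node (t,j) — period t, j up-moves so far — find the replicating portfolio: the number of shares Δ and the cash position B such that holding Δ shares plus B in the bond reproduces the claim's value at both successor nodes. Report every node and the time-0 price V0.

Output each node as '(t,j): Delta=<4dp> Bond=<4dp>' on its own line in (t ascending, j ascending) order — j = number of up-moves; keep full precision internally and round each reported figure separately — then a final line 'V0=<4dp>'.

(0,0): Delta=-0.3591 Bond=67.4098
(1,0): Delta=-1.0000 Bond=140.3131
(1,1): Delta=-0.3419 Bond=67.5462
(2,0): Delta=-1.0000 Bond=147.3288
(2,1): Delta=-1.0000 Bond=147.3288
(2,2): Delta=-0.3241 Bond=67.3698
(3,0): Delta=-1.0000 Bond=154.6952
(3,1): Delta=-1.0000 Bond=154.6952
(3,2): Delta=-1.0000 Bond=154.6952
(3,3): Delta=-0.3059 Bond=66.8333
V0=4.5596

Since d<R<u, set p* = (R−d)/(u−d) = 0.9556; price each node as the discounted p*-expectation of its children.
Payoff layer (t=4): V(4,0)=136.5714, V(4,1)=117.8031, V(4,2)=85.4126, V(4,3)=29.5128, V(4,4)=0.0000
  t=3,j=0: stock 41.7074 → up 44.6269 (V=117.8031), down 25.8586 (V=136.5714). Price 112.9878; hedge Δ=-1.0000, bond B=154.6952.
  t=3,j=1: stock 71.9789 → up 77.0174 (V=85.4126), down 44.6269 (V=117.8031). Price 82.7163; hedge Δ=-1.0000, bond B=154.6952.
  t=3,j=2: stock 124.2217 → up 132.9172 (V=29.5128), down 77.0174 (V=85.4126). Price 30.4736; hedge Δ=-1.0000, bond B=154.6952.
  t=3,j=3: stock 214.3825 → up 229.3893 (V=0.0000), down 132.9172 (V=29.5128). Price 1.2492; hedge Δ=-0.3059, bond B=66.8333.
  t=2,j=0: stock 67.2700 → up 71.9789 (V=82.7163), down 41.7074 (V=112.9878). Price 80.0588; hedge Δ=-1.0000, bond B=147.3288.
  t=2,j=1: stock 116.0950 → up 124.2217 (V=30.4736), down 71.9789 (V=82.7163). Price 31.2338; hedge Δ=-1.0000, bond B=147.3288.
  t=2,j=2: stock 200.3575 → up 214.3825 (V=1.2492), down 124.2217 (V=30.4736). Price 2.4267; hedge Δ=-0.3241, bond B=67.3698.
  t=1,j=0: stock 108.5000 → up 116.0950 (V=31.2338), down 67.2700 (V=80.0588). Price 31.8131; hedge Δ=-1.0000, bond B=140.3131.
  t=1,j=1: stock 187.2500 → up 200.3575 (V=2.4267), down 116.0950 (V=31.2338). Price 3.5305; hedge Δ=-0.3419, bond B=67.5462.
  t=0,j=0: stock 175.0000 → up 187.2500 (V=3.5305), down 108.5000 (V=31.8131). Price 4.5596; hedge Δ=-0.3591, bond B=67.4098.
Each (Δ,B) replicates both successor values, so the strategy is self-financing and V0 is arbitrage-free.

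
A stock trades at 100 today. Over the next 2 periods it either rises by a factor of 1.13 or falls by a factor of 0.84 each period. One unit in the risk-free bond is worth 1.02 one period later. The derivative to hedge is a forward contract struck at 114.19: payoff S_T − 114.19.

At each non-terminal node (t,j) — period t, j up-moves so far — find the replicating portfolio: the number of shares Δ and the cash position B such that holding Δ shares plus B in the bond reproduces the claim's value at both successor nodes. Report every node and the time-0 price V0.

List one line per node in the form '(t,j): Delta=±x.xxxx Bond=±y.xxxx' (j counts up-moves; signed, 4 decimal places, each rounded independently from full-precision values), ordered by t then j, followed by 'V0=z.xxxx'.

Risk-neutral probability p* = (R−d)/(u−d) = (1.02−0.84)/(1.13−0.84) = 0.6207.
Terminal payoffs: V(2,0)=-43.6300, V(2,1)=-19.2700, V(2,2)=13.5000
  t=1,j=0: stock 84.0000 → up 94.9200 (V=-19.2700), down 70.5600 (V=-43.6300). Price -27.9510; hedge Δ=1.0000, bond B=-111.9510.
  t=1,j=1: stock 113.0000 → up 127.6900 (V=13.5000), down 94.9200 (V=-19.2700). Price 1.0490; hedge Δ=1.0000, bond B=-111.9510.
  t=0,j=0: stock 100.0000 → up 113.0000 (V=1.0490), down 84.0000 (V=-27.9510). Price -9.7559; hedge Δ=1.0000, bond B=-109.7559.
Root portfolio cost Δ·100+B reproduces V0=-9.7559.

(0,0): Delta=1.0000 Bond=-109.7559
(1,0): Delta=1.0000 Bond=-111.9510
(1,1): Delta=1.0000 Bond=-111.9510
V0=-9.7559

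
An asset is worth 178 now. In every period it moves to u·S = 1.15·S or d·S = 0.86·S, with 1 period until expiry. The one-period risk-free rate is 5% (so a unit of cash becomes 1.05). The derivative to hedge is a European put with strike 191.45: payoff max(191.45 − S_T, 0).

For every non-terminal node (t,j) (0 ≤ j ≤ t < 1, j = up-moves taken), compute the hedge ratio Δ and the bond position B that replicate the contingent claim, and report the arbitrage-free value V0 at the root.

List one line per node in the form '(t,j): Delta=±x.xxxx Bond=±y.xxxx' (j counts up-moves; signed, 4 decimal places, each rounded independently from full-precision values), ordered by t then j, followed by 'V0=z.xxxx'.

(0,0): Delta=-0.7433 Bond=144.9113
V0=12.6010

Under the risk-neutral measure, an up-move has probability p* = (R−d)/(u−d) = 0.6552 and values discount at R = 1.05.
At expiry t=1: V(1,0)=38.3700, V(1,1)=0.0000
Node (0,0) S=178.0000: V=(p*·0.0000+(1−p*)·38.3700)/1.05=12.6010; Δ=(0.0000−38.3700)/(204.7000−153.0800)=-0.7433; B=V−Δ·S=144.9113
Check: Δ(0,0)·S0 + B(0,0) = 12.6010 = V0.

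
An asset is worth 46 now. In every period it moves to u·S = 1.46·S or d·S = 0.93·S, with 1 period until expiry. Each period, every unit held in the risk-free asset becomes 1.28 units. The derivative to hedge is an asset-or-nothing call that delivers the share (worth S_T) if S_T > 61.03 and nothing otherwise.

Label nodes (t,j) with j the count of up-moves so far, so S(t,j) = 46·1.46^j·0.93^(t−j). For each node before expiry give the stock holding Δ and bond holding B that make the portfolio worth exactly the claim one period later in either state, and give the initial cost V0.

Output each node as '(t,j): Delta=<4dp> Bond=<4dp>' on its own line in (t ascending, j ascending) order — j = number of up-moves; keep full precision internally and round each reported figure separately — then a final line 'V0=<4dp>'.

Risk-neutral probability p* = (R−d)/(u−d) = (1.28−0.93)/(1.46−0.93) = 0.6604.
Terminal values V(1,·): V(1,0)=0.0000, V(1,1)=67.1600
Node (0,0) S=46.0000: V=(p*·67.1600+(1−p*)·0.0000)/1.28=34.6492; Δ=(67.1600−0.0000)/(67.1600−42.7800)=2.7547; B=V−Δ·S=-92.0678
Check: Δ(0,0)·S0 + B(0,0) = 34.6492 = V0.

(0,0): Delta=2.7547 Bond=-92.0678
V0=34.6492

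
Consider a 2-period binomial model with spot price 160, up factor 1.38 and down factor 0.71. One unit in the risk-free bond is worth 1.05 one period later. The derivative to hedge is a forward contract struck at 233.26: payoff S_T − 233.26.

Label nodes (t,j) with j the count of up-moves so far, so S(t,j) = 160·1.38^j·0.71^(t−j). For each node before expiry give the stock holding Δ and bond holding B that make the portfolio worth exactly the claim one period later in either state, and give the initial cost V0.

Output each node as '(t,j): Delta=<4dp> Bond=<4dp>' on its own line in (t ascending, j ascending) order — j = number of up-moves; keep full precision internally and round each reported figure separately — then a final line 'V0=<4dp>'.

(0,0): Delta=1.0000 Bond=-211.5737
(1,0): Delta=1.0000 Bond=-222.1524
(1,1): Delta=1.0000 Bond=-222.1524
V0=-51.5737

The replicating-portfolio and risk-neutral prices coincide; use p* = (1.05−0.71)/(1.38−0.71) = 0.5075 for the latter.
Terminal values V(2,·): V(2,0)=-152.6040, V(2,1)=-76.4920, V(2,2)=71.4440
(1,0): S=113.6000. Δ = (V_up−V_dn)/(S_up−S_dn) = (-76.4920−-152.6040)/(156.7680−80.6560) = 1.0000. V = [p*·-76.4920 + (1−p*)·-152.6040]/1.05 = -108.5524. B = V − Δ·S = -222.1524.
(1,1): S=220.8000. Δ = (V_up−V_dn)/(S_up−S_dn) = (71.4440−-76.4920)/(304.7040−156.7680) = 1.0000. V = [p*·71.4440 + (1−p*)·-76.4920]/1.05 = -1.3524. B = V − Δ·S = -222.1524.
(0,0): S=160.0000. Δ = (V_up−V_dn)/(S_up−S_dn) = (-1.3524−-108.5524)/(220.8000−113.6000) = 1.0000. V = [p*·-1.3524 + (1−p*)·-108.5524]/1.05 = -51.5737. B = V − Δ·S = -211.5737.
Self-financing check: at every node Δ·S+B equals the discounted successor values.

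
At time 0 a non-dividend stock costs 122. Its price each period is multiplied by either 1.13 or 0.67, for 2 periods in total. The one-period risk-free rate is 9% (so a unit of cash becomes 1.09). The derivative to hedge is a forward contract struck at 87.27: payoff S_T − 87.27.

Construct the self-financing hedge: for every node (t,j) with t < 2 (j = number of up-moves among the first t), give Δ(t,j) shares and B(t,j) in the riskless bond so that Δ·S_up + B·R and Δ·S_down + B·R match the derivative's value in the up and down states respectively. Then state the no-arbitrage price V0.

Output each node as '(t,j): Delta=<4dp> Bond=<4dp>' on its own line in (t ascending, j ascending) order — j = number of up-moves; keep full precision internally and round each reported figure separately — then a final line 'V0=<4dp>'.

(0,0): Delta=1.0000 Bond=-73.4534
(1,0): Delta=1.0000 Bond=-80.0642
(1,1): Delta=1.0000 Bond=-80.0642
V0=48.5466

No-arbitrage ⇒ martingale measure with p* = (R−d)/(u−d) = 0.9130.
Terminal values V(2,·): V(2,0)=-32.5042, V(2,1)=5.0962, V(2,2)=68.5118
  t=1,j=0: stock 81.7400 → up 92.3662 (V=5.0962), down 54.7658 (V=-32.5042). Price 1.6758; hedge Δ=1.0000, bond B=-80.0642.
  t=1,j=1: stock 137.8600 → up 155.7818 (V=68.5118), down 92.3662 (V=5.0962). Price 57.7958; hedge Δ=1.0000, bond B=-80.0642.
  t=0,j=0: stock 122.0000 → up 137.8600 (V=57.7958), down 81.7400 (V=1.6758). Price 48.5466; hedge Δ=1.0000, bond B=-73.4534.
Self-financing check: at every node Δ·S+B equals the discounted successor values.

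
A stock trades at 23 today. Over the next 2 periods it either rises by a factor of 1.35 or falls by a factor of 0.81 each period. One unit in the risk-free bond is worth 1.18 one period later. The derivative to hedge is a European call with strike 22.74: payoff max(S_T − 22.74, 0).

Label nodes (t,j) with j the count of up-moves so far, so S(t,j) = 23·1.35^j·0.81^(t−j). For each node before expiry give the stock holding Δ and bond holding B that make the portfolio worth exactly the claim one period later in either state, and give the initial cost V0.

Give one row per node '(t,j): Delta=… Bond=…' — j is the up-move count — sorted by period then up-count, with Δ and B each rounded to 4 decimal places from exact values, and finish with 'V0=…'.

Under the risk-neutral measure, an up-move has probability p* = (R−d)/(u−d) = 0.6852 and values discount at R = 1.18.
Payoff layer (t=2): V(2,0)=0.0000, V(2,1)=2.4105, V(2,2)=19.1775
  t=1,j=0: stock 18.6300 → up 25.1505 (V=2.4105), down 15.0903 (V=0.0000). Price 1.3997; hedge Δ=0.2396, bond B=-3.0642.
  t=1,j=1: stock 31.0500 → up 41.9175 (V=19.1775), down 25.1505 (V=2.4105). Price 11.7788; hedge Δ=1.0000, bond B=-19.2712.
  t=0,j=0: stock 23.0000 → up 31.0500 (V=11.7788), down 18.6300 (V=1.3997). Price 7.2130; hedge Δ=0.8357, bond B=-12.0076.
Check: Δ(0,0)·S0 + B(0,0) = 7.2130 = V0.

(0,0): Delta=0.8357 Bond=-12.0076
(1,0): Delta=0.2396 Bond=-3.0642
(1,1): Delta=1.0000 Bond=-19.2712
V0=7.2130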